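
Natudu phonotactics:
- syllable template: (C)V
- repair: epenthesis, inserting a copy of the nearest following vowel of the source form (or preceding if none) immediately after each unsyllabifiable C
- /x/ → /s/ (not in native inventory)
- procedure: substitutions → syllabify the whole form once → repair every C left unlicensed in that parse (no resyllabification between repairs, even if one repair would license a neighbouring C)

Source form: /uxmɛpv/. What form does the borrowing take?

Substitution: /x/ → /s/, giving /usmɛpv/.
The consonants /s/, /p/, /v/ cannot be parsed into a legal (C)V syllable (no codas are permitted; onsets are limited to one consonant).
Inserting the epenthetic vowel yields /s/ → /sɛ/, /p/ → /pɛ/, /v/ → /vɛ/.

usɛmɛpɛvɛ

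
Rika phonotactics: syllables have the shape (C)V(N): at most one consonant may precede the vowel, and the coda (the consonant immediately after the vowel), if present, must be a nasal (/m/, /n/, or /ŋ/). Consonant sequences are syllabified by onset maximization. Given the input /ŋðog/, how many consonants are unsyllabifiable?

2

Under (C)V(N), the unsyllabifiable consonants are /ŋ/, /g/ (only a nasal (/m/, /n/, or /ŋ/) is licensed in coda position; onsets are limited to one consonant).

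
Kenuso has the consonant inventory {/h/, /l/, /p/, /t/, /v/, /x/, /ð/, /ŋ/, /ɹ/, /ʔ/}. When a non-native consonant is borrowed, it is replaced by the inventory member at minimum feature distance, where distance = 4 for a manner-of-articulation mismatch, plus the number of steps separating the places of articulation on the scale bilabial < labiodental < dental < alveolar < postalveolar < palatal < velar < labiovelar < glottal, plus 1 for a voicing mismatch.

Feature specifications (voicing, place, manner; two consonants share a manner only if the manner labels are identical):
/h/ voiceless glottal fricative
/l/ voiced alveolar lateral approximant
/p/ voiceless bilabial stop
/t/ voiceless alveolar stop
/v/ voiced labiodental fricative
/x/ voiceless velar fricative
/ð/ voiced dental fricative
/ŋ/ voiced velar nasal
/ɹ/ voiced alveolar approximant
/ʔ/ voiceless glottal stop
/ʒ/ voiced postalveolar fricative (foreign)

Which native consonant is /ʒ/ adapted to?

ð

/ð/ is closest: same manner (fricative), place distance 2 (postalveolar→dental), same voicing; total 2. Next closest is /v/ at distance 3.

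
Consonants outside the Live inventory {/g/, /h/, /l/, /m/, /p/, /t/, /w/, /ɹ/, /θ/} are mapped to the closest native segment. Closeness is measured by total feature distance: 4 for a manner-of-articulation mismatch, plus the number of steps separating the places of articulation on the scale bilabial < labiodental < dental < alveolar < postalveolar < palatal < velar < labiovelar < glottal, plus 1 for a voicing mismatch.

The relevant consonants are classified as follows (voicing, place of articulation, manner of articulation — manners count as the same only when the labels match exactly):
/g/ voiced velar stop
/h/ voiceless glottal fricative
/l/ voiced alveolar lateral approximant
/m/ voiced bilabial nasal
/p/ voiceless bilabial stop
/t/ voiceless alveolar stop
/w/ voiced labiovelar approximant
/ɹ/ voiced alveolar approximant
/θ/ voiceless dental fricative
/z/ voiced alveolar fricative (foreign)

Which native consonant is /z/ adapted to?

/θ/ is closest: same manner (fricative), place distance 1 (alveolar→dental), voicing differs (+1); total 2. Next closest is /l/ at distance 4.

θ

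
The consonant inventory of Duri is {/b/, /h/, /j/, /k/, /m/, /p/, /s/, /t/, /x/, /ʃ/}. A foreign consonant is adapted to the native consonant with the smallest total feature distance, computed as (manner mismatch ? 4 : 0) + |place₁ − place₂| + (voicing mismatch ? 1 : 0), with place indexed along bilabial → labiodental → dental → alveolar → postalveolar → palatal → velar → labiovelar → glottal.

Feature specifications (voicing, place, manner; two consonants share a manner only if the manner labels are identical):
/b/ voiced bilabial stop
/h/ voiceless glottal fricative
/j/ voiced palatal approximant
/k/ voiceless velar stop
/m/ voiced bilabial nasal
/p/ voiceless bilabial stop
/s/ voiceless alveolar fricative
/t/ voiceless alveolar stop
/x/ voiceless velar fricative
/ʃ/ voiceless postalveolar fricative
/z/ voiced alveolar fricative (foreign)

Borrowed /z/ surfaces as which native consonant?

s

/s/ is closest: same manner (fricative), place distance 0 (alveolar→alveolar), voicing differs (+1); total 1. Next closest is /ʃ/ at distance 2.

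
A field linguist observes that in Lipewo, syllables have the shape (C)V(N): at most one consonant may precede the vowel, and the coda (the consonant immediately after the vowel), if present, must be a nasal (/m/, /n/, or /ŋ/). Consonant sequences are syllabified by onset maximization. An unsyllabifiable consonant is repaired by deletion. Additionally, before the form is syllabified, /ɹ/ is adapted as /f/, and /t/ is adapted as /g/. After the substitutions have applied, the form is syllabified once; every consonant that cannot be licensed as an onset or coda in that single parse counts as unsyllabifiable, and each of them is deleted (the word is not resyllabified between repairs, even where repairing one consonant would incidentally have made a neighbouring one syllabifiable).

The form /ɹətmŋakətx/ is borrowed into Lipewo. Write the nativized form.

fəŋakə

Substitution: /ɹ/ → /f/, /t/ → /g/, giving /fəgmŋakəgx/.
Under (C)V(N), the unsyllabifiable consonants are /g/, /m/, /g/, /x/ (only a nasal (/m/, /n/, or /ŋ/) is licensed in coda position; onsets are limited to one consonant).
Each unlicensed consonant is deleted: /g/, /m/, /g/, /x/.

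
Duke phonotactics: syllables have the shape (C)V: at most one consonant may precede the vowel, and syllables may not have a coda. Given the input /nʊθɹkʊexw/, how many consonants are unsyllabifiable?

Under (C)V, the unsyllabifiable consonants are /θ/, /ɹ/, /x/, /w/ (no codas are permitted; onsets are limited to one consonant).

4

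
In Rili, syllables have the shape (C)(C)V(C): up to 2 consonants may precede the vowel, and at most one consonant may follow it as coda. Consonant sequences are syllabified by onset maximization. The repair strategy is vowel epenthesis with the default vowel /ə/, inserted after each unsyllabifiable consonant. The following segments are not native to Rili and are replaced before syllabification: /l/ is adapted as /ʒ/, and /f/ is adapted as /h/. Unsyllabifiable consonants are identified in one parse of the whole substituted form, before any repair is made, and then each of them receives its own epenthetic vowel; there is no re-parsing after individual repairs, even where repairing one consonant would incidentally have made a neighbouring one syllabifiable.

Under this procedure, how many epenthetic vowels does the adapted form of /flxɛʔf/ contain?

2

After substitution the input is /hʒxɛʔh/.
The unsyllabifiable consonants are /h/, /h/; each receives one epenthetic vowel.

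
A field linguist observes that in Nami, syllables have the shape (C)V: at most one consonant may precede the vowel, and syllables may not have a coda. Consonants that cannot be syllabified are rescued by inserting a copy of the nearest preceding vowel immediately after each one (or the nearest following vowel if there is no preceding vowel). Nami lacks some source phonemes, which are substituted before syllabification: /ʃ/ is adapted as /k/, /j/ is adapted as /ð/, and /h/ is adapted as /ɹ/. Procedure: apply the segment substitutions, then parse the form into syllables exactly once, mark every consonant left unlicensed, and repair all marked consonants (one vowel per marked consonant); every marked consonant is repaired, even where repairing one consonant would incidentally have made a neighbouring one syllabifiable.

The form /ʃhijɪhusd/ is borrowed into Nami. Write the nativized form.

Substitution: /ʃ/ → /k/, /h/ → /ɹ/, /j/ → /ð/, giving /kɹiðɪɹusd/.
Syllabifying with onset maximization leaves /k/, /s/, /d/ stranded (no codas are permitted; onsets are limited to one consonant).
Each unlicensed consonant becomes the onset of a new syllable: /k/ → /ki/, /s/ → /su/, /d/ → /du/.

kiɹiðɪɹusudu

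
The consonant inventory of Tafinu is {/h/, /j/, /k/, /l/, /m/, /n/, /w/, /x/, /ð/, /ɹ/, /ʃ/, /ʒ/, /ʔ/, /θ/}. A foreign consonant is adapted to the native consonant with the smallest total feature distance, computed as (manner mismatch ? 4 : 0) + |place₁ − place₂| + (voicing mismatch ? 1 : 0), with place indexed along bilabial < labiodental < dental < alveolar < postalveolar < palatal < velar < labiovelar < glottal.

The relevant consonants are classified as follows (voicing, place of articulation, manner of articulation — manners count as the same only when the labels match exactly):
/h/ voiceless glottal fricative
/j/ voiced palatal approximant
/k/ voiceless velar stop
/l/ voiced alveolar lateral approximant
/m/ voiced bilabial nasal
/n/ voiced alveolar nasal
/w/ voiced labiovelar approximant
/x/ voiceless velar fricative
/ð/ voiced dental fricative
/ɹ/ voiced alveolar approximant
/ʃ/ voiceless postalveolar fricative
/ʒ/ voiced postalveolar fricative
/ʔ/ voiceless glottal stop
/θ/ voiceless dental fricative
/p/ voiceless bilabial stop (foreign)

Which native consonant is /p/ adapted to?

/m/ is closest: manner differs (stop→nasal, +4), place distance 0 (bilabial→bilabial), voicing differs (+1); total 5. Next closest is /k/ at distance 6.

m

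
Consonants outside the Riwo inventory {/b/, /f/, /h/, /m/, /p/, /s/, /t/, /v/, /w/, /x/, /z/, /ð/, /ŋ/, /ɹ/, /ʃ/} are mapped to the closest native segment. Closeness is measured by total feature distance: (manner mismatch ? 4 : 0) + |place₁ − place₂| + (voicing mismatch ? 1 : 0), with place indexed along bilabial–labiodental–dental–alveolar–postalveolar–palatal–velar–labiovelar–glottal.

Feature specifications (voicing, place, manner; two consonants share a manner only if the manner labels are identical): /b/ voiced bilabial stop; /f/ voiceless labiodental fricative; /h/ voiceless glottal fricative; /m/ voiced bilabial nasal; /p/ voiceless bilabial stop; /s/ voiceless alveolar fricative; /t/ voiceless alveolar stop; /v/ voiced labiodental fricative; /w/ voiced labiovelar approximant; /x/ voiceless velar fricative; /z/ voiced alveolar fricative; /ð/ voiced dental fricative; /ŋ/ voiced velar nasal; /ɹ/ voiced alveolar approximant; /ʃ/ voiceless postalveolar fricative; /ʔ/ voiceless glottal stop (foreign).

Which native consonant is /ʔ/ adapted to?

h

/h/ is closest: manner differs (stop→fricative, +4), place distance 0 (glottal→glottal), same voicing; total 4. Next closest is /t/ at distance 5.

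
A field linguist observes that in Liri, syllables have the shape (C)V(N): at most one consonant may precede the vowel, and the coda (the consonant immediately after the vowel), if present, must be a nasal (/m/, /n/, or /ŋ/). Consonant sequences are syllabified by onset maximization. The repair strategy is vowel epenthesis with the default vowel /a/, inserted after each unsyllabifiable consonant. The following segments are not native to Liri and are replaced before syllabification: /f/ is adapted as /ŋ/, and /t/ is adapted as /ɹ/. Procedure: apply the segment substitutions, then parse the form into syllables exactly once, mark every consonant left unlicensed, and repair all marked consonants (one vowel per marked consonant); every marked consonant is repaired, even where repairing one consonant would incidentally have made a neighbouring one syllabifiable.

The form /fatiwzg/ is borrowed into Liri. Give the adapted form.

ŋaɹiwazaga

Substitution: /f/ → /ŋ/, /t/ → /ɹ/, giving /ŋaɹiwzg/.
The consonants /w/, /z/, /g/ cannot be parsed into a legal (C)V(N) syllable (only a nasal (/m/, /n/, or /ŋ/) is licensed in coda position; onsets are limited to one consonant).
Inserting the epenthetic vowel yields /w/ → /wa/, /z/ → /za/, /g/ → /ga/.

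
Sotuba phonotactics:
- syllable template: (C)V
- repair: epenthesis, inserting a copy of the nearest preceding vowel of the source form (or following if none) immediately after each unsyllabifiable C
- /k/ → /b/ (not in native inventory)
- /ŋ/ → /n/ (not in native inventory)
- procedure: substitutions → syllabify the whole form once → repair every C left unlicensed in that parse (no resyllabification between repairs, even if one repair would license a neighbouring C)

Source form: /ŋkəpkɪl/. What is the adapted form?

Substitution: /ŋ/ → /n/, /k/ → /b/, giving /nbəpbɪl/.
Under (C)V, the unsyllabifiable consonants are /n/, /p/, /l/ (no codas are permitted; onsets are limited to one consonant).
Inserting the epenthetic vowel yields /n/ → /nə/, /p/ → /pə/, /l/ → /lɪ/.

nəbəpəbɪlɪ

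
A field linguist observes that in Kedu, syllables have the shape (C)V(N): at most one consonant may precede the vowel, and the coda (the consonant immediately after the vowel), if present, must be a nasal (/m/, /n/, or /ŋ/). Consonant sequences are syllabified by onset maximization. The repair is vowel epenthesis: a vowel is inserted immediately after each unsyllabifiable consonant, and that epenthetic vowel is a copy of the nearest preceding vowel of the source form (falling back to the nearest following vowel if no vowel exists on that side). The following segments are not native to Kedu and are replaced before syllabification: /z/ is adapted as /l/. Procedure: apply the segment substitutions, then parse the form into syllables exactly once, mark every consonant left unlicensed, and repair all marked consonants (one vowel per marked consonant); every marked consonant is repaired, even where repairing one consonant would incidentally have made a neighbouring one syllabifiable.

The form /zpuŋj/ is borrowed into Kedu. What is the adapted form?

lupuŋju

Substitution: /z/ → /l/, giving /lpuŋj/.
Syllabifying with onset maximization leaves /l/, /j/ stranded (only a nasal (/m/, /n/, or /ŋ/) is licensed in coda position; onsets are limited to one consonant).
Inserting the epenthetic vowel yields /l/ → /lu/, /j/ → /ju/.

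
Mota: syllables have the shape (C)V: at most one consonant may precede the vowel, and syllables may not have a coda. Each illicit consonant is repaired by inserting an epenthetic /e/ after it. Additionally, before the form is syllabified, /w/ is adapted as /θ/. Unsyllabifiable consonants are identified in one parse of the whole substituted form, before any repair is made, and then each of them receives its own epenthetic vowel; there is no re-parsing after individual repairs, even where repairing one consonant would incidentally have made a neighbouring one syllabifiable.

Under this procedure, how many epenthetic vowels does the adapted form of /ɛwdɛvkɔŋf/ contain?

4

After substitution the input is /ɛθdɛvkɔŋf/.
The unsyllabifiable consonants are /θ/, /v/, /ŋ/, /f/; each receives one epenthetic vowel.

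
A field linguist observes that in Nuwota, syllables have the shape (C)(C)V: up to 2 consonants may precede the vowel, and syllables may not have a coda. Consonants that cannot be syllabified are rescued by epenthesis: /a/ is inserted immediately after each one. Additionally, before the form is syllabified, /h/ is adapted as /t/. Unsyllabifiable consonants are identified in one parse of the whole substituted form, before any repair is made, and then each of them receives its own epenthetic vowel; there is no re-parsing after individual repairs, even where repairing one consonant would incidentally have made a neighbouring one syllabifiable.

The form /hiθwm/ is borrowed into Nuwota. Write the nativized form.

Substitution: /h/ → /t/, giving /tiθwm/.
Under (C)(C)V, the unsyllabifiable consonants are /θ/, /w/, /m/ (no codas are permitted; onsets may contain at most 2 consonants).
Epenthesis after each stranded consonant: /θ/ → /θa/, /w/ → /wa/, /m/ → /ma/.

tiθawama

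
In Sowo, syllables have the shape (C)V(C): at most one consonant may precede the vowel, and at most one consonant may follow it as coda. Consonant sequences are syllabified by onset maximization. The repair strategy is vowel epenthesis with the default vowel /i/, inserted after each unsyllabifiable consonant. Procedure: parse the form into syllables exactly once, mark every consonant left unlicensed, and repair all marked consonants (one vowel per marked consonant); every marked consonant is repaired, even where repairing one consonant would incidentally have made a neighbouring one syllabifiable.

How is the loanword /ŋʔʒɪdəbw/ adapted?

ŋiʔiʒɪdəbwi

Under (C)V(C), the unsyllabifiable consonants are /ŋ/, /ʔ/, /w/ (at most one coda consonant is licensed; onsets are limited to one consonant).
Each unlicensed consonant becomes the onset of a new syllable: /ŋ/ → /ŋi/, /ʔ/ → /ʔi/, /w/ → /wi/.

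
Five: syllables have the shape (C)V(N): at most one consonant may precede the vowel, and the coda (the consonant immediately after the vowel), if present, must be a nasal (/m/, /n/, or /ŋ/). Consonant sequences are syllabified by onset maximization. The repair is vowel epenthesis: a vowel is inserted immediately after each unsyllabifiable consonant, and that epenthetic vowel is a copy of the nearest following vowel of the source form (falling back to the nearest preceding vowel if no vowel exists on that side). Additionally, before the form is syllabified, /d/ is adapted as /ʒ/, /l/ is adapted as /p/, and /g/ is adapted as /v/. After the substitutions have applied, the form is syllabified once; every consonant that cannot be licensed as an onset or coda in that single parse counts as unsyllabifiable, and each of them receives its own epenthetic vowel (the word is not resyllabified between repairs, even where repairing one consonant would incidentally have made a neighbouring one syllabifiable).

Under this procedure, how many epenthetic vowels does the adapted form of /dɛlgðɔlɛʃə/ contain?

After substitution the input is /ʒɛpvðɔpɛʃə/.
The unsyllabifiable consonants are /p/, /v/; each receives one epenthetic vowel.

2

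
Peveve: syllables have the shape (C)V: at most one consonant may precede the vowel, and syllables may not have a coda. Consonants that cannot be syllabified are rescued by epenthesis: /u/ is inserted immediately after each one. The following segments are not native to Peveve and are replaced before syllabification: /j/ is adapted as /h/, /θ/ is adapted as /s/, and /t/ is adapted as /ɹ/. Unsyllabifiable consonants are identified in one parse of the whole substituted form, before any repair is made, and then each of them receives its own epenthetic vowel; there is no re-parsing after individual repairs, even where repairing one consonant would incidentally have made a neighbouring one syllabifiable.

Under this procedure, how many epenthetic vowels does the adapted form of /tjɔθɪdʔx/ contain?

4

After substitution the input is /ɹhɔsɪdʔx/.
The unsyllabifiable consonants are /ɹ/, /d/, /ʔ/, /x/; each receives one epenthetic vowel.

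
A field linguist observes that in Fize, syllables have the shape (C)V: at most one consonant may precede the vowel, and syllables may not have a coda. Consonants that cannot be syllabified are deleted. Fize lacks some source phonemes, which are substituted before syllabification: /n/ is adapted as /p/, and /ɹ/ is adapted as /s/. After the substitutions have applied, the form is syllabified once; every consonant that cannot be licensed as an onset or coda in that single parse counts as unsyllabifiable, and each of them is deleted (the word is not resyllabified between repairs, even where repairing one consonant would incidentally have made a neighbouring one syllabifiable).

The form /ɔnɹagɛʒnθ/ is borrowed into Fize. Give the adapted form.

Substitution: /n/ → /p/, /ɹ/ → /s/, giving /ɔpsagɛʒpθ/.
Syllabifying with onset maximization leaves /p/, /ʒ/, /p/, /θ/ stranded (no codas are permitted; onsets are limited to one consonant).
Each unlicensed consonant is deleted: /p/, /ʒ/, /p/, /θ/.

ɔsagɛ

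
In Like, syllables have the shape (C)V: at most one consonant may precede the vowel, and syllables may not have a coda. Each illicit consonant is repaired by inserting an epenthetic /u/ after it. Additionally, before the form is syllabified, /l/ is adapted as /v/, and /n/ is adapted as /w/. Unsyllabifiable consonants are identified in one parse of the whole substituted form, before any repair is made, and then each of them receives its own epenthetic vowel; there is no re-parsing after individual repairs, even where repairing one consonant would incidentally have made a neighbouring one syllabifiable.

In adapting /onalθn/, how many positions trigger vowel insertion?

3

After substitution the input is /owavθw/.
The unsyllabifiable consonants are /v/, /θ/, /w/; each receives one epenthetic vowel.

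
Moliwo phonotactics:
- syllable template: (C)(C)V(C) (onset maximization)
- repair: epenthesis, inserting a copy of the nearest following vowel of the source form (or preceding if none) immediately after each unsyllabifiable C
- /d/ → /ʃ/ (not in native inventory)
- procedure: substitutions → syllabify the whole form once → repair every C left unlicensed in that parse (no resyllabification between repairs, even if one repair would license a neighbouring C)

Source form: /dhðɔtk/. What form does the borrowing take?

ʃɔhðɔtkɔ

Substitution: /d/ → /ʃ/, giving /ʃhðɔtk/.
The consonants /ʃ/, /k/ cannot be parsed into a legal (C)(C)V(C) syllable (at most one coda consonant is licensed; onsets may contain at most 2 consonants).
Inserting the epenthetic vowel yields /ʃ/ → /ʃɔ/, /k/ → /kɔ/.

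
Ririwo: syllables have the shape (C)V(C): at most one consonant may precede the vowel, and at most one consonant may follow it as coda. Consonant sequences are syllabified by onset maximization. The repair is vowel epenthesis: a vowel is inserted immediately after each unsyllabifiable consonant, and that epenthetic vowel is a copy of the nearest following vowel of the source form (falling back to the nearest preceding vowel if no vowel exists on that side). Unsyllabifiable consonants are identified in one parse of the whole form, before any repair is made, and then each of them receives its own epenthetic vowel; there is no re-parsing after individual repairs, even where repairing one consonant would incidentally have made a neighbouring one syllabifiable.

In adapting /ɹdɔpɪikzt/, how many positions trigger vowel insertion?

3

The unsyllabifiable consonants are /ɹ/, /z/, /t/; each receives one epenthetic vowel.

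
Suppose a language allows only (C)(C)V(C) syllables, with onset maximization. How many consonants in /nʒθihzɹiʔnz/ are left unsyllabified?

The consonants /n/, /n/, /z/ cannot be parsed into a legal (C)(C)V(C) syllable (at most one coda consonant is licensed; onsets may contain at most 2 consonants).

3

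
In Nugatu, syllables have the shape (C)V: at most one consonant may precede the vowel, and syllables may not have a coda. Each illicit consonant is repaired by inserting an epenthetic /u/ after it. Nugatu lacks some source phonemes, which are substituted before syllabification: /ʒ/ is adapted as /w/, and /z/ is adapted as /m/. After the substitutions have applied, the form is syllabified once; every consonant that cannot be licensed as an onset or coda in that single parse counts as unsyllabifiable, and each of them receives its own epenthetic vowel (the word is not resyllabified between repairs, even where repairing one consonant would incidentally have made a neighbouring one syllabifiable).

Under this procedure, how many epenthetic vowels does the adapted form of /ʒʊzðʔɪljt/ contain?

After substitution the input is /wʊmðʔɪljt/.
The unsyllabifiable consonants are /m/, /ð/, /l/, /j/, /t/; each receives one epenthetic vowel.

5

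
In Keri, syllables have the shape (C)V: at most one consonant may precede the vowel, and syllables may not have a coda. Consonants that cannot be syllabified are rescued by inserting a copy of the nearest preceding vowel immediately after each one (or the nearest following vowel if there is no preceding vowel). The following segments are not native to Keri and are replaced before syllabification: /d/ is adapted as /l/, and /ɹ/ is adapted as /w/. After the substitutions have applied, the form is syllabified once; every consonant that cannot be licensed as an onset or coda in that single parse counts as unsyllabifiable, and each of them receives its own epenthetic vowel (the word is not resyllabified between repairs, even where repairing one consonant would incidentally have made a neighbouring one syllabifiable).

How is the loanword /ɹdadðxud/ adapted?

walalaðaxulu

Substitution: /ɹ/ → /w/, /d/ → /l/, giving /wlalðxul/.
Syllabifying with onset maximization leaves /w/, /l/, /ð/, /l/ stranded (no codas are permitted; onsets are limited to one consonant).
Inserting the epenthetic vowel yields /w/ → /wa/, /l/ → /la/, /ð/ → /ða/, /l/ → /lu/.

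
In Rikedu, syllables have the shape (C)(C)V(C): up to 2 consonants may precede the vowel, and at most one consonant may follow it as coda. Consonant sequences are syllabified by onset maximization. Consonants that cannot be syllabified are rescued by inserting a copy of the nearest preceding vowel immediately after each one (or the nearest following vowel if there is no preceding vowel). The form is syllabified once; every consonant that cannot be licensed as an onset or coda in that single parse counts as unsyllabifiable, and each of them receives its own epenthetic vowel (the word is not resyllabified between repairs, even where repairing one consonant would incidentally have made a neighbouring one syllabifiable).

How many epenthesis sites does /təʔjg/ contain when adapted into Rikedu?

The unsyllabifiable consonants are /j/, /g/; each receives one epenthetic vowel.

2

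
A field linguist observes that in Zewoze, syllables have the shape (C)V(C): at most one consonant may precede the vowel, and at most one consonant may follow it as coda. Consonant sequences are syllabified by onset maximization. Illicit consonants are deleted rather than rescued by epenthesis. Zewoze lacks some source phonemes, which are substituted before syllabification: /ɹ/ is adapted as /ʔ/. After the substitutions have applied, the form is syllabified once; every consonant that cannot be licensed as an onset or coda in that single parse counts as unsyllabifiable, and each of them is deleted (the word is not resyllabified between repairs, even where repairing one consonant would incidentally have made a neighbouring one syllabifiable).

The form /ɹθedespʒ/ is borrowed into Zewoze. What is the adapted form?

θedes

Substitution: /ɹ/ → /ʔ/, giving /ʔθedespʒ/.
The consonants /ʔ/, /p/, /ʒ/ cannot be parsed into a legal (C)V(C) syllable (at most one coda consonant is licensed; onsets are limited to one consonant).
Deletion applies to /ʔ/, /p/, /ʒ/.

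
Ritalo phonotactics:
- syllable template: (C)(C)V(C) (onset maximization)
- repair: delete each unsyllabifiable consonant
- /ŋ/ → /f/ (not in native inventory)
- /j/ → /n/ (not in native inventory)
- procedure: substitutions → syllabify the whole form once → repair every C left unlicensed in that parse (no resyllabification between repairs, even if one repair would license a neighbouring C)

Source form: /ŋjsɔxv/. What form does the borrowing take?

nsɔx

Substitution: /ŋ/ → /f/, /j/ → /n/, giving /fnsɔxv/.
Syllabifying with onset maximization leaves /f/, /v/ stranded (at most one coda consonant is licensed; onsets may contain at most 2 consonants).
Deleting the stranded consonants removes /f/, /v/.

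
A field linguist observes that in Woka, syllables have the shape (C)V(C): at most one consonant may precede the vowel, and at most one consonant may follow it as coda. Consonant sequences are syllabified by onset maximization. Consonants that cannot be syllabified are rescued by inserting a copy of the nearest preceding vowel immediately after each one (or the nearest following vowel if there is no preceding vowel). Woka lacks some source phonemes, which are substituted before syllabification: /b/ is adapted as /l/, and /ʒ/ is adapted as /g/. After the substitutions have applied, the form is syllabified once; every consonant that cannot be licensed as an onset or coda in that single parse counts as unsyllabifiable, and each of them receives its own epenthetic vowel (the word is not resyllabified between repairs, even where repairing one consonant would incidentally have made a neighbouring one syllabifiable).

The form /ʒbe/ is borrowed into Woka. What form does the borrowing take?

gele

Substitution: /ʒ/ → /g/, /b/ → /l/, giving /gle/.
The consonants /g/ cannot be parsed into a legal (C)V(C) syllable (at most one coda consonant is licensed; onsets are limited to one consonant).
Epenthesis after each stranded consonant: /g/ → /ge/.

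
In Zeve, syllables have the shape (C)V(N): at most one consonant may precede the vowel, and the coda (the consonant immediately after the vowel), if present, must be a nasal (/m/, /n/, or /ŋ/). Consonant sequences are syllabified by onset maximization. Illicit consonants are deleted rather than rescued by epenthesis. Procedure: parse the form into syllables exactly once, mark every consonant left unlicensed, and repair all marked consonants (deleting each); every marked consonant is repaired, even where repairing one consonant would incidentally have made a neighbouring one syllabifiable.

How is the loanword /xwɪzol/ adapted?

wɪzo

The consonants /x/, /l/ cannot be parsed into a legal (C)V(N) syllable (only a nasal (/m/, /n/, or /ŋ/) is licensed in coda position; onsets are limited to one consonant).
Deletion applies to /x/, /l/.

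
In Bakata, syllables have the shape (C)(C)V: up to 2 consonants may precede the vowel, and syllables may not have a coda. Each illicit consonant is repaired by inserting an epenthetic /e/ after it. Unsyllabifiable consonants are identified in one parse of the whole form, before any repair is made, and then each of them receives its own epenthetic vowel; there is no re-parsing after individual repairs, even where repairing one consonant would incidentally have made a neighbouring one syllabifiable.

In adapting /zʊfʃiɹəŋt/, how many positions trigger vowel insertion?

The unsyllabifiable consonants are /ŋ/, /t/; each receives one epenthetic vowel.

2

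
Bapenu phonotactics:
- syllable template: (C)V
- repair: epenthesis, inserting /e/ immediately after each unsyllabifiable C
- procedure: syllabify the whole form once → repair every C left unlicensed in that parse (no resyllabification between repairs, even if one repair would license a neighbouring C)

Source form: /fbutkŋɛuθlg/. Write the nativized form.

Under (C)V, the unsyllabifiable consonants are /f/, /t/, /k/, /θ/, /l/, /g/ (no codas are permitted; onsets are limited to one consonant).
Inserting the epenthetic vowel yields /f/ → /fe/, /t/ → /te/, /k/ → /ke/, /θ/ → /θe/, /l/ → /le/, /g/ → /ge/.

febutekeŋɛuθelege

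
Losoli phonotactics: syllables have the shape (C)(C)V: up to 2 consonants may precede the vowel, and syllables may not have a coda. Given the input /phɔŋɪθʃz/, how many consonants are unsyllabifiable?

3

The consonants /θ/, /ʃ/, /z/ cannot be parsed into a legal (C)(C)V syllable (no codas are permitted; onsets may contain at most 2 consonants).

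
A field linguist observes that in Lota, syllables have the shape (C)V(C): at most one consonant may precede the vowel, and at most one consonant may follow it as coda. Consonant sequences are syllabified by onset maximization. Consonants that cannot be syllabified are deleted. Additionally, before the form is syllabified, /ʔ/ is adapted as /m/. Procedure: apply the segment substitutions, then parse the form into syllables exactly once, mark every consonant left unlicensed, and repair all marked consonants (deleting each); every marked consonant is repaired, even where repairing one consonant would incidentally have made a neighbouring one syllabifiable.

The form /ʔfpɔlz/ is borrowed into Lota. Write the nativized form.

pɔl

Substitution: /ʔ/ → /m/, giving /mfpɔlz/.
Syllabifying with onset maximization leaves /m/, /f/, /z/ stranded (at most one coda consonant is licensed; onsets are limited to one consonant).
Deletion applies to /m/, /f/, /z/.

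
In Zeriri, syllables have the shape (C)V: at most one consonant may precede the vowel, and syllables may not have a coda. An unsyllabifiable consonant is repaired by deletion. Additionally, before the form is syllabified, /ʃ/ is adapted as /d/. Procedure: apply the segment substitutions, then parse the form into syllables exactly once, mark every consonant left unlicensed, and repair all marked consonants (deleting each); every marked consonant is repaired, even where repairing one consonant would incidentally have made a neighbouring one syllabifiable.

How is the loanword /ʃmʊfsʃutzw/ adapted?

mʊdu

Substitution: /ʃ/ → /d/, giving /dmʊfsdutzw/.
Syllabifying with onset maximization leaves /d/, /f/, /s/, /t/, /z/, /w/ stranded (no codas are permitted; onsets are limited to one consonant).
Deletion applies to /d/, /f/, /s/, /t/, /z/, /w/.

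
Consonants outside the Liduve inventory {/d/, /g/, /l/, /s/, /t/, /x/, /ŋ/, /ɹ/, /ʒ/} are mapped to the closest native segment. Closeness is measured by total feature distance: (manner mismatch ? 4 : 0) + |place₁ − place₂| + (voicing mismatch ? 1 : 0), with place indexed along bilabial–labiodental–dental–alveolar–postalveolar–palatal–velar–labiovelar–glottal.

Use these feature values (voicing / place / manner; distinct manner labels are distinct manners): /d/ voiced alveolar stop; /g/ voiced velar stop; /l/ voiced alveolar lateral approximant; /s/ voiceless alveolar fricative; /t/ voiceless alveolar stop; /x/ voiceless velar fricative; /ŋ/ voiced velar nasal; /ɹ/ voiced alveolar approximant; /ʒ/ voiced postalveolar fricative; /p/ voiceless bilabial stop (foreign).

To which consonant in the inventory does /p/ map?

t

/t/ is closest: same manner (stop), place distance 3 (bilabial→alveolar), same voicing; total 3. Next closest is /d/ at distance 4.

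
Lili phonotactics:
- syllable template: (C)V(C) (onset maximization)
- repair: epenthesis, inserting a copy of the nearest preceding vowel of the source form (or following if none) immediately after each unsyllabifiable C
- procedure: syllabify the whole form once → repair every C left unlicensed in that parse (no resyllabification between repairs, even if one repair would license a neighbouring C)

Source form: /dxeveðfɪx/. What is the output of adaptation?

dexeveðfɪx

Under (C)V(C), the unsyllabifiable consonants are /d/ (at most one coda consonant is licensed; onsets are limited to one consonant).
Inserting the epenthetic vowel yields /d/ → /de/.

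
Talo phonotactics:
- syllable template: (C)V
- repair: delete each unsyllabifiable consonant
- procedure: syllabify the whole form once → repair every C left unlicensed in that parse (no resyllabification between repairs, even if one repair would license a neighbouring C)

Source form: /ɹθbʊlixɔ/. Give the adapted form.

bʊlixɔ

Under (C)V, the unsyllabifiable consonants are /ɹ/, /θ/ (no codas are permitted; onsets are limited to one consonant).
Deletion applies to /ɹ/, /θ/.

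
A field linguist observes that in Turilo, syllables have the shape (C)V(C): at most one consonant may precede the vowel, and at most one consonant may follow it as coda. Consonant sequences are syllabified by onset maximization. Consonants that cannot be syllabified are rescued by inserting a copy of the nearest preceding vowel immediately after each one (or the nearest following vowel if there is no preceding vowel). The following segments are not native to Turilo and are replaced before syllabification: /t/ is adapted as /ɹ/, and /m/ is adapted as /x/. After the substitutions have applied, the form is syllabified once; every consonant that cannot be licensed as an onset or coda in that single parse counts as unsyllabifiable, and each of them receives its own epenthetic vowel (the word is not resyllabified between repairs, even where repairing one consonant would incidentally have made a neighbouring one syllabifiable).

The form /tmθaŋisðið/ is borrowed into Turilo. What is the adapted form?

Substitution: /t/ → /ɹ/, /m/ → /x/, giving /ɹxθaŋisðið/.
Syllabifying with onset maximization leaves /ɹ/, /x/ stranded (at most one coda consonant is licensed; onsets are limited to one consonant).
Epenthesis after each stranded consonant: /ɹ/ → /ɹa/, /x/ → /xa/.

ɹaxaθaŋisðið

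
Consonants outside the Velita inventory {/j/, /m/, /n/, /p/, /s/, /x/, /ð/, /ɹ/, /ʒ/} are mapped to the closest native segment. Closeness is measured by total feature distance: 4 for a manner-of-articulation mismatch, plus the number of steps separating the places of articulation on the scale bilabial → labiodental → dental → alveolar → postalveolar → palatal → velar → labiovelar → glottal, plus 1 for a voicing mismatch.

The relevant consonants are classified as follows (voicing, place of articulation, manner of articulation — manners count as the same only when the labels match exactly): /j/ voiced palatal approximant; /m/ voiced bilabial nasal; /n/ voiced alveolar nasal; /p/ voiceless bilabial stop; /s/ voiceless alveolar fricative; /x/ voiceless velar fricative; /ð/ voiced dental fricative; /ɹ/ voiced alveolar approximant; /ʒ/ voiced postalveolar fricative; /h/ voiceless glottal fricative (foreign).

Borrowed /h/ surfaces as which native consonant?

x

/x/ is closest: same manner (fricative), place distance 2 (glottal→velar), same voicing; total 2. Next closest is /s/ at distance 5.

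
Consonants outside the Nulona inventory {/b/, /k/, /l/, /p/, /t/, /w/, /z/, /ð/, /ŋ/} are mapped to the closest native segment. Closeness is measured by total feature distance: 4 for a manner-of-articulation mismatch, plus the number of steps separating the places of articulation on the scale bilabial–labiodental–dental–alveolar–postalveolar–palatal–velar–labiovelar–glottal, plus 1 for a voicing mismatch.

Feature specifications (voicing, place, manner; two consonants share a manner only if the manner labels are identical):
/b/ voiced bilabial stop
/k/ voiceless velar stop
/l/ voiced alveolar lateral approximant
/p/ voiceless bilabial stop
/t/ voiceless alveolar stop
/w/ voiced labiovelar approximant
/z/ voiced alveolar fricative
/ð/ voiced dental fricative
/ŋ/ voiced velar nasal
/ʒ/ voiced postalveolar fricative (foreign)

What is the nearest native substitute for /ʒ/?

/z/ is closest: same manner (fricative), place distance 1 (postalveolar→alveolar), same voicing; total 1. Next closest is /ð/ at distance 2.

z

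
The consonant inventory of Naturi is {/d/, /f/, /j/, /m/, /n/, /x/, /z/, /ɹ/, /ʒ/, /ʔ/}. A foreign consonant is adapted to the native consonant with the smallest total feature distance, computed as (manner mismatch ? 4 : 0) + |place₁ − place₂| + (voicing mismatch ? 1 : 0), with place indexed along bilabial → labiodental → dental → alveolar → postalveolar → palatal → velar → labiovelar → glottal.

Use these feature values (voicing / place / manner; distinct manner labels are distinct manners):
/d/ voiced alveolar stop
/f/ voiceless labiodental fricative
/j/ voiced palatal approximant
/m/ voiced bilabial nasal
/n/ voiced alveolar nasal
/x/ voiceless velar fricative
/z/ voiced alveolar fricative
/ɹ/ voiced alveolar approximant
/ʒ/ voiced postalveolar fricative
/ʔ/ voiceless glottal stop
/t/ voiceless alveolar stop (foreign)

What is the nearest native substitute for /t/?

d

/d/ is closest: same manner (stop), place distance 0 (alveolar→alveolar), voicing differs (+1); total 1. Next closest is /n/ at distance 5.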